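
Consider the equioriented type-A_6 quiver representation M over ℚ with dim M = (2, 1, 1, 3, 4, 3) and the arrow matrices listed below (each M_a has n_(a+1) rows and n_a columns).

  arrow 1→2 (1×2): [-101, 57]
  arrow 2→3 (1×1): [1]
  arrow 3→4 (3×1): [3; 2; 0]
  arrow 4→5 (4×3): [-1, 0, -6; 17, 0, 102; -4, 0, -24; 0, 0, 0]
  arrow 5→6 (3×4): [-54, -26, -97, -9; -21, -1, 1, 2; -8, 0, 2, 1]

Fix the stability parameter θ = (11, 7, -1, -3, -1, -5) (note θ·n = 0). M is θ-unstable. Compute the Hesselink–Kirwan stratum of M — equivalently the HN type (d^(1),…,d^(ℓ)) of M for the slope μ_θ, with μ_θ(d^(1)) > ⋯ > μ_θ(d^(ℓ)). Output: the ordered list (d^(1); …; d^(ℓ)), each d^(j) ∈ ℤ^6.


Barcode: M ≅ I[1,1], I[1,5], I[4,4]^2, I[5,6]^3. HN layers by μ_θ (3 steps, strictly decreasing):
  μ^(1)=11; μ^(2)=13/5; μ^(3)=-3

((1, 0, 0, 0, 0, 0); (1, 1, 1, 1, 1, 0); (0, 0, 0, 2, 3, 3))


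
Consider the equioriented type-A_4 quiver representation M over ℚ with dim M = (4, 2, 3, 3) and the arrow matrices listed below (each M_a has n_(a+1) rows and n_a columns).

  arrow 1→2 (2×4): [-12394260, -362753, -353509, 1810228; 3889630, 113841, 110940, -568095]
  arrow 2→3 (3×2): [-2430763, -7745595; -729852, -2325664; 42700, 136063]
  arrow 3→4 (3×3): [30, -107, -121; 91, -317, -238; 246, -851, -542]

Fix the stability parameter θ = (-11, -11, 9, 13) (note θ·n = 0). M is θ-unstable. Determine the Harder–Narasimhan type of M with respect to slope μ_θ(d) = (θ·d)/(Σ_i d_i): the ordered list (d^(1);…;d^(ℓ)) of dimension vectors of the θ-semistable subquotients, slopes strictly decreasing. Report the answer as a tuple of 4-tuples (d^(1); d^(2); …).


Via rank(M_{q-1}∘⋯∘M_p): M ≅ I[1,1]^2, I[1,4]^2, I[3,4].
μ_θ-semistable layers: μ^(1)=13; μ^(2)=9; μ^(3)=-11

((0, 0, 0, 3); (0, 0, 3, 0); (4, 2, 0, 0))


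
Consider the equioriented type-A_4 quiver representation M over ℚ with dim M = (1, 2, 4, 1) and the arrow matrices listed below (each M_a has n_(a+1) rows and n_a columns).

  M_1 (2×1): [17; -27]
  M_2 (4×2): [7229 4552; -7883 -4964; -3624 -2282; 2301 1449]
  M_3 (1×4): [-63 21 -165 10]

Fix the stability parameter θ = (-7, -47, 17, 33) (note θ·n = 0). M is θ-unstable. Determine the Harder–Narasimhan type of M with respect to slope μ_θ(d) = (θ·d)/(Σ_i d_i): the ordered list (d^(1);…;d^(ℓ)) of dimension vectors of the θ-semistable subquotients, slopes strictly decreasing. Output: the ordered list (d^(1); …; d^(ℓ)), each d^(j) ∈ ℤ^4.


Interval decomposition of M: I[1,3], I[2,3], I[3,3], I[3,4].
HN type (ℓ=4): μ^(1)=33; μ^(2)=17; μ^(3)=-27; μ^(4)=-47

((0, 0, 0, 1); (0, 0, 4, 0); (1, 1, 0, 0); (0, 1, 0, 0))


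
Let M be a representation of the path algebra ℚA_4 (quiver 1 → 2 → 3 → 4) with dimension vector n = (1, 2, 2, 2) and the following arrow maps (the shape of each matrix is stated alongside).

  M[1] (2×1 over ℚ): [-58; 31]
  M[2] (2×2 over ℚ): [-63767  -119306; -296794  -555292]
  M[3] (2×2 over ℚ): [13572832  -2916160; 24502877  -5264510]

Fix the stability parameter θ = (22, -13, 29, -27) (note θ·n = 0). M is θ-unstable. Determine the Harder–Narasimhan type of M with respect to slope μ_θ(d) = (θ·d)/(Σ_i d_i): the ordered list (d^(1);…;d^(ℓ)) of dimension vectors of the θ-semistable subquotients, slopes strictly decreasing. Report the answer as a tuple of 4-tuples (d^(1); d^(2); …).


Interval decomposition of M: I[1,2], I[2,4], I[3,3], I[4,4].
HN type (ℓ=5): μ^(1)=29; μ^(2)=9/2; μ^(3)=1; μ^(4)=-13; μ^(5)=-27

((0, 0, 1, 0); (1, 1, 0, 0); (0, 0, 1, 1); (0, 1, 0, 0); (0, 0, 0, 1))


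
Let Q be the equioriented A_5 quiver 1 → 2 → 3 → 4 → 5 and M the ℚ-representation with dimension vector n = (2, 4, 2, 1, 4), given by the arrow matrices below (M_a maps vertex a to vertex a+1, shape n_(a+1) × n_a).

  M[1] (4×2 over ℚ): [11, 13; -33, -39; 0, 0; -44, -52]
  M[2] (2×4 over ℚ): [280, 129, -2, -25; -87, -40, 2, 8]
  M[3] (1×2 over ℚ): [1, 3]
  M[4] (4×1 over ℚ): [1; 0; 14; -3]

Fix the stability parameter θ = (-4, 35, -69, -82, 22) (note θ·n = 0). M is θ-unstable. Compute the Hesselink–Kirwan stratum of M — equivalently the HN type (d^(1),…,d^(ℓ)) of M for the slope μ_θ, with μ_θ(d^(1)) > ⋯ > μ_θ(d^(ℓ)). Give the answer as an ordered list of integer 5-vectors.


Interval decomposition of M: I[1,1], I[1,5], I[2,2]^2, I[2,3], I[5,5]^3.
HN type (ℓ=5): μ^(1)=35; μ^(2)=22; μ^(3)=-4; μ^(4)=-17; μ^(5)=-30

((0, 2, 0, 0, 0); (0, 0, 0, 0, 4); (1, 0, 0, 0, 0); (0, 1, 1, 0, 0); (1, 1, 1, 1, 0))


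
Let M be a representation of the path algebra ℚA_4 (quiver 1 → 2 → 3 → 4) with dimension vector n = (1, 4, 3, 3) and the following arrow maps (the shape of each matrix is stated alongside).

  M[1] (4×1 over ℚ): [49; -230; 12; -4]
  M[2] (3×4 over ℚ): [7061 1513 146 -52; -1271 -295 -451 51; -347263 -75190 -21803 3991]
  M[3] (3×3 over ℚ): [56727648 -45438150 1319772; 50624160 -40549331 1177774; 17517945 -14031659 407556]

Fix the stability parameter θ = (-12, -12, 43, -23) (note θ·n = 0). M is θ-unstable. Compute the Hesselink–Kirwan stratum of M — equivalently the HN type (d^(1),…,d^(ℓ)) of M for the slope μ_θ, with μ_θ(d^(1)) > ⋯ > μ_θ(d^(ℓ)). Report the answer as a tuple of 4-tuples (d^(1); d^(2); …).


Via rank(M_{q-1}∘⋯∘M_p): M ≅ I[1,4], I[2,2], I[2,3], I[2,4], I[4,4].
μ_θ-semistable layers: μ^(1)=43; μ^(2)=10; μ^(3)=-12; μ^(4)=-23

((0, 0, 1, 0); (0, 0, 2, 2); (1, 4, 0, 0); (0, 0, 0, 1))


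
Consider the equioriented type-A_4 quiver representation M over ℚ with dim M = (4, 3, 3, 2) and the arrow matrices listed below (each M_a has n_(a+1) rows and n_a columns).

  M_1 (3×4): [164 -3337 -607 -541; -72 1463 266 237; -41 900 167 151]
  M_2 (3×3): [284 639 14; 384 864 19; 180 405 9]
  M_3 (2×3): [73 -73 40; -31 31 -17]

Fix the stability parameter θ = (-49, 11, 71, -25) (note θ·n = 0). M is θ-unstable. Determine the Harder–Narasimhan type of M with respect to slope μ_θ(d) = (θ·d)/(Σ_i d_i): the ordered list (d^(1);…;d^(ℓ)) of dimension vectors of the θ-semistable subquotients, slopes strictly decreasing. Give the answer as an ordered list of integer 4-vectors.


Interval decomposition of M: I[1,1], I[1,2], I[1,3], I[1,4], I[3,4].
HN type (ℓ=4): μ^(1)=71; μ^(2)=23; μ^(3)=11; μ^(4)=-49

((0, 0, 1, 0); (0, 0, 2, 2); (0, 3, 0, 0); (4, 0, 0, 0))


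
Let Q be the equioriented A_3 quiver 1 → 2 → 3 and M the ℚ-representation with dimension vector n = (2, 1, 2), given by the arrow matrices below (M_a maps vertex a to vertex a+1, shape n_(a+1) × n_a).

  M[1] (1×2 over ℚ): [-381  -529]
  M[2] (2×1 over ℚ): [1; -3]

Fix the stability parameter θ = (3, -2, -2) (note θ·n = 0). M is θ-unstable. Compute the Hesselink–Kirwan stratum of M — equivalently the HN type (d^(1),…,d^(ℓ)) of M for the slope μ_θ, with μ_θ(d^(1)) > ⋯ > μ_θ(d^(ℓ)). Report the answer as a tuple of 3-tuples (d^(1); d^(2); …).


Interval decomposition of M: I[1,1], I[1,3], I[3,3].
HN type (ℓ=3): μ^(1)=3; μ^(2)=-1/3; μ^(3)=-2

((1, 0, 0); (1, 1, 1); (0, 0, 1))


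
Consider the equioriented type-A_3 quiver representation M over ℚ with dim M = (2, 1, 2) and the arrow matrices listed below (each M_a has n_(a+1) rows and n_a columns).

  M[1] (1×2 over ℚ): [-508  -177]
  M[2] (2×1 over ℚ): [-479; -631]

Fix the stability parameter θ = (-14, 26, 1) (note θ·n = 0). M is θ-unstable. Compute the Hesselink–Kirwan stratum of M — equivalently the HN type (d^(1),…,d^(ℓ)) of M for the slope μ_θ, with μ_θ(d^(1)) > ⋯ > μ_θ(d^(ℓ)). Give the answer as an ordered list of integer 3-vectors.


Interval decomposition of M: I[1,1], I[1,3], I[3,3].
HN type (ℓ=3): μ^(1)=27/2; μ^(2)=1; μ^(3)=-14

((0, 1, 1); (0, 0, 1); (2, 0, 0))


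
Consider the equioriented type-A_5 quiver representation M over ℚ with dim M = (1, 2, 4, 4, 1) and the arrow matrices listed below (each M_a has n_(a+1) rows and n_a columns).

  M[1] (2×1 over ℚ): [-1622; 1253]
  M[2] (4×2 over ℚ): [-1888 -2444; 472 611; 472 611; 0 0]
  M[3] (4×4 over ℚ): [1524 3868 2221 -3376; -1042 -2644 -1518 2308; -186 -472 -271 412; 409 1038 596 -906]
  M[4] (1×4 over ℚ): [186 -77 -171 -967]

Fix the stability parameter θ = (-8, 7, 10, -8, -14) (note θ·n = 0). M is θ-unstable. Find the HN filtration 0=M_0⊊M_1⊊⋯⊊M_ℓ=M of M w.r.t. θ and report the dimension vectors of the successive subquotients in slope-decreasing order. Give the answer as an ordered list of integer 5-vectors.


Interval decomposition of M: I[1,5], I[2,2], I[3,3]^2, I[3,4], I[4,4]^2.
HN type (ℓ=5): μ^(1)=10; μ^(2)=7; μ^(3)=1; μ^(4)=-5/4; μ^(5)=-8

((0, 0, 2, 0, 0); (0, 1, 0, 0, 0); (0, 0, 1, 1, 0); (0, 1, 1, 1, 1); (1, 0, 0, 2, 0))


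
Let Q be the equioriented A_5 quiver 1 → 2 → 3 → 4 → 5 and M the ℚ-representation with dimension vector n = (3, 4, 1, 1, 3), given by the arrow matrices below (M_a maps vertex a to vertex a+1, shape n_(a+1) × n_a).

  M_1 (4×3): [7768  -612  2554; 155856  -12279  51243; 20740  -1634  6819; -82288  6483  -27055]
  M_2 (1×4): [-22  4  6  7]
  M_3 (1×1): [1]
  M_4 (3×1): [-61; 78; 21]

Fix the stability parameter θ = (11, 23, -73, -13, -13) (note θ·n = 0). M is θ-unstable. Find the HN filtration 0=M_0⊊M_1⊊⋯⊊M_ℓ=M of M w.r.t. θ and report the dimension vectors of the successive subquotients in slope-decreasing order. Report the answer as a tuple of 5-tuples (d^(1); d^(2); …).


Via rank(M_{q-1}∘⋯∘M_p): M ≅ I[1,1], I[1,2], I[1,5], I[2,2]^2, I[5,5]^2.
μ_θ-semistable layers: μ^(1)=23; μ^(2)=11; μ^(3)=-13

((0, 3, 0, 0, 0); (2, 0, 0, 0, 0); (1, 1, 1, 1, 3))


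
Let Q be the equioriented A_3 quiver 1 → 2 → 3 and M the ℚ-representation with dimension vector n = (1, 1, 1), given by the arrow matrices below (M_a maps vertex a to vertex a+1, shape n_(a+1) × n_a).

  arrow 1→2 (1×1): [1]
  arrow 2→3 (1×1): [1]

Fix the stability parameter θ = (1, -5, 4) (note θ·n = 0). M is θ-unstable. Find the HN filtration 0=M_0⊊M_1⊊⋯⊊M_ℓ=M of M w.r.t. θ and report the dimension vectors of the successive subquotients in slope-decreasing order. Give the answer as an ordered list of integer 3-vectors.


Interval decomposition of M: I[1,3].
HN type (ℓ=2): μ^(1)=4; μ^(2)=-2

((0, 0, 1); (1, 1, 0))


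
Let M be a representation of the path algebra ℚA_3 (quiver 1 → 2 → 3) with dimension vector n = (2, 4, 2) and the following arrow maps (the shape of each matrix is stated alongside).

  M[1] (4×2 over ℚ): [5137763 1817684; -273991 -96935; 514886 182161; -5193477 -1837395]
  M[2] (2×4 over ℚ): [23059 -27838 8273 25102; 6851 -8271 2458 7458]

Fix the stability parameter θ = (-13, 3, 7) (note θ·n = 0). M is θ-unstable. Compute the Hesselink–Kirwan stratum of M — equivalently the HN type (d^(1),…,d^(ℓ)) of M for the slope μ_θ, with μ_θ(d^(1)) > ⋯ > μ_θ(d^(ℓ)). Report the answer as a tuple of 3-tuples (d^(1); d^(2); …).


Interval decomposition of M: I[1,3]^2, I[2,2]^2.
HN type (ℓ=3): μ^(1)=7; μ^(2)=3; μ^(3)=-13

((0, 0, 2); (0, 4, 0); (2, 0, 0))


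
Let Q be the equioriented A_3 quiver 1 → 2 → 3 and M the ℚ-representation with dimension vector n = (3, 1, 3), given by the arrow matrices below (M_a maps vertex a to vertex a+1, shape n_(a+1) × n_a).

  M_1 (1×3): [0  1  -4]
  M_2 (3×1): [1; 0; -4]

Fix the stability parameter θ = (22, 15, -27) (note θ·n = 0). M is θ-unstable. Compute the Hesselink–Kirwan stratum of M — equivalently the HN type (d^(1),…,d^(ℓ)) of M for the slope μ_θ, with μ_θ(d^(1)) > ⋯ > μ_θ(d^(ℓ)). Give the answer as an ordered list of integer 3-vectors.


Via rank(M_{q-1}∘⋯∘M_p): M ≅ I[1,1]^2, I[1,3], I[3,3]^2.
μ_θ-semistable layers: μ^(1)=22; μ^(2)=10/3; μ^(3)=-27

((2, 0, 0); (1, 1, 1); (0, 0, 2))


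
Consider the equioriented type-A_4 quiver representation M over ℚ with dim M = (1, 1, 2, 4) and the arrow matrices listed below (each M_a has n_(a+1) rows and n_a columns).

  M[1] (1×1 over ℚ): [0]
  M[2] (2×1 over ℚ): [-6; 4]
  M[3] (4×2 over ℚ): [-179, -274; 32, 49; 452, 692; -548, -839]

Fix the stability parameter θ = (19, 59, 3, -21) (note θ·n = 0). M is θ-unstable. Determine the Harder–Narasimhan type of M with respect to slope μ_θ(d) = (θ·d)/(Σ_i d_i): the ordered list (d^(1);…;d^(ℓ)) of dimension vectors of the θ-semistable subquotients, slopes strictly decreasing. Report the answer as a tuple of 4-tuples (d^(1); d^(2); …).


Interval decomposition of M: I[1,1], I[2,4], I[3,4], I[4,4]^2.
HN type (ℓ=4): μ^(1)=19; μ^(2)=41/3; μ^(3)=-9; μ^(4)=-21

((1, 0, 0, 0); (0, 1, 1, 1); (0, 0, 1, 1); (0, 0, 0, 2))


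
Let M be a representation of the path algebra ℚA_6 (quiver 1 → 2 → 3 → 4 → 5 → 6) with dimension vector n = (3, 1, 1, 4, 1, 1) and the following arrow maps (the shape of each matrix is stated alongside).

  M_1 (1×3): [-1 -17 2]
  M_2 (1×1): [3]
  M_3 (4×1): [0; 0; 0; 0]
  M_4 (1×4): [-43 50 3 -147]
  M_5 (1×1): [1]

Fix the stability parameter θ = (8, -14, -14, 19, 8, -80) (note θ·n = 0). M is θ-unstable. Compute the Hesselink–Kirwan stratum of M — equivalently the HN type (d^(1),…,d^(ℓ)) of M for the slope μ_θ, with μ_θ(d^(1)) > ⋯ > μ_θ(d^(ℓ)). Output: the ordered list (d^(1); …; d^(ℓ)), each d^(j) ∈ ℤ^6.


Barcode: M ≅ I[1,1]^2, I[1,3], I[4,4]^3, I[4,6]. HN layers by μ_θ (4 steps, strictly decreasing):
  μ^(1)=19; μ^(2)=8; μ^(3)=-20/3; μ^(4)=-53/3

((0, 0, 0, 3, 0, 0); (2, 0, 0, 0, 0, 0); (1, 1, 1, 0, 0, 0); (0, 0, 0, 1, 1, 1))


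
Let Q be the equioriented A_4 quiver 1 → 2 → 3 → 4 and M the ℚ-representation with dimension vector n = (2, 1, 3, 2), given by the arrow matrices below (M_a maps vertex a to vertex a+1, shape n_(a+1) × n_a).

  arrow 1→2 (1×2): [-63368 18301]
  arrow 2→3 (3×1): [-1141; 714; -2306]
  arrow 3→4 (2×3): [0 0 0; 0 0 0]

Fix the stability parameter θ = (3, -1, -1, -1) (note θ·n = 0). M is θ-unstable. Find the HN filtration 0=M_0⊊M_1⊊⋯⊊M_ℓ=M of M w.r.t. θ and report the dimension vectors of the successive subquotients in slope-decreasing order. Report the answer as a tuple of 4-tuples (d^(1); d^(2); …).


Barcode: M ≅ I[1,1], I[1,3], I[3,3]^2, I[4,4]^2. HN layers by μ_θ (3 steps, strictly decreasing):
  μ^(1)=3; μ^(2)=1/3; μ^(3)=-1

((1, 0, 0, 0); (1, 1, 1, 0); (0, 0, 2, 2))


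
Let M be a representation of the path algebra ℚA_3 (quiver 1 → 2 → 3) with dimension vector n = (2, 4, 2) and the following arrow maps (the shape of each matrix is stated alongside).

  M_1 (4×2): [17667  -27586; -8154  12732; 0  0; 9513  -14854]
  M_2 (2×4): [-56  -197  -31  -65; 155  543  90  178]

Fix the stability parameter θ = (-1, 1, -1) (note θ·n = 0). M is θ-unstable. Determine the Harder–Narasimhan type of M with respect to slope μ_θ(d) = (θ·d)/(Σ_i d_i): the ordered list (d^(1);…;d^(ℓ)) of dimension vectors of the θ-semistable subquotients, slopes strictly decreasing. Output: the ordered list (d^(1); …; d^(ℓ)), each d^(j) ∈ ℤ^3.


Interval decomposition of M: I[1,1], I[1,3], I[2,2]^2, I[2,3].
HN type (ℓ=3): μ^(1)=1; μ^(2)=0; μ^(3)=-1

((0, 2, 0); (0, 2, 2); (2, 0, 0))


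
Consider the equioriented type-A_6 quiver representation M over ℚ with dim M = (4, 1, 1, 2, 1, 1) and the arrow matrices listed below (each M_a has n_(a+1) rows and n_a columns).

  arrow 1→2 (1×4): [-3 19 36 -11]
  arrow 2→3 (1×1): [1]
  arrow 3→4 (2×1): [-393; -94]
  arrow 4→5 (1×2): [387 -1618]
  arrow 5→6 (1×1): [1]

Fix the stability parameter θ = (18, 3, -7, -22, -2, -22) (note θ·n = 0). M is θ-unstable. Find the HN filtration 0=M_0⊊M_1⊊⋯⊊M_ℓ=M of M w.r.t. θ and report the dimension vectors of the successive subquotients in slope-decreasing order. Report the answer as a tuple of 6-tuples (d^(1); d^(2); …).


Via rank(M_{q-1}∘⋯∘M_p): M ≅ I[1,1]^3, I[1,6], I[4,4].
μ_θ-semistable layers: μ^(1)=18; μ^(2)=-16/3; μ^(3)=-22

((3, 0, 0, 0, 0, 0); (1, 1, 1, 1, 1, 1); (0, 0, 0, 1, 0, 0))


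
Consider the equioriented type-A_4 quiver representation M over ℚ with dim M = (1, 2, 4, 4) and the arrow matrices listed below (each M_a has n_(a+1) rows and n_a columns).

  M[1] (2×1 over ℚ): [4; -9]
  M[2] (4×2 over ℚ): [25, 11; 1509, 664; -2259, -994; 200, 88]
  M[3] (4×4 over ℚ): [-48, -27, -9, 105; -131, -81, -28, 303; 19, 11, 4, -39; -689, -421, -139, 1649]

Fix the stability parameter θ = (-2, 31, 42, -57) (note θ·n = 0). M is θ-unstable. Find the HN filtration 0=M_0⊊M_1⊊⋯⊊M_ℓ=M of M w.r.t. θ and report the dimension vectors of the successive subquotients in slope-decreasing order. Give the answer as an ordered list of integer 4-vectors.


Via rank(M_{q-1}∘⋯∘M_p): M ≅ I[1,4], I[2,4], I[3,4]^2.
μ_θ-semistable layers: μ^(1)=16/3; μ^(2)=-2; μ^(3)=-15/2

((0, 2, 2, 2); (1, 0, 0, 0); (0, 0, 2, 2))


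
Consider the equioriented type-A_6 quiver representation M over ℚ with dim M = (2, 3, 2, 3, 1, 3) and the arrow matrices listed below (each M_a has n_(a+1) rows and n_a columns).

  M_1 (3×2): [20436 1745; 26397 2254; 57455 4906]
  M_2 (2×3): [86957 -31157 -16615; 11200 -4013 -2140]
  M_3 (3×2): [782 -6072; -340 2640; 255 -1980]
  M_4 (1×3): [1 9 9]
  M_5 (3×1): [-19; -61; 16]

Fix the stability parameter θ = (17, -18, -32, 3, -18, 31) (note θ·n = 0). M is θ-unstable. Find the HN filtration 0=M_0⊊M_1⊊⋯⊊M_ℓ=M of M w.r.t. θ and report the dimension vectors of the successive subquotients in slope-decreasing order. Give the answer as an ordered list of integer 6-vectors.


Via rank(M_{q-1}∘⋯∘M_p): M ≅ I[1,3], I[1,6], I[2,2], I[4,4]^2, I[6,6]^2.
μ_θ-semistable layers: μ^(1)=31; μ^(2)=3; μ^(3)=-15/2; μ^(4)=-11; μ^(5)=-18

((0, 0, 0, 0, 0, 3); (0, 0, 0, 2, 0, 0); (0, 0, 0, 1, 1, 0); (2, 2, 2, 0, 0, 0); (0, 1, 0, 0, 0, 0))


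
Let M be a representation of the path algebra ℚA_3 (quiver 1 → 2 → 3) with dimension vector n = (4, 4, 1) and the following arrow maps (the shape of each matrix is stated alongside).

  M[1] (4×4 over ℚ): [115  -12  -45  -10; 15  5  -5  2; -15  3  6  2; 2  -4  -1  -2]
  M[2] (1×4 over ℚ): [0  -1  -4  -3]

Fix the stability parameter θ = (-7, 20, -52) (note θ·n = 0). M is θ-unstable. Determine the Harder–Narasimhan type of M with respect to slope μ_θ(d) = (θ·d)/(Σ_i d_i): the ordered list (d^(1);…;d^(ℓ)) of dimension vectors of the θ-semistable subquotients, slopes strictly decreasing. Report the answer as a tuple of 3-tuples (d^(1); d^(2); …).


Interval decomposition of M: I[1,2]^3, I[1,3].
HN type (ℓ=3): μ^(1)=20; μ^(2)=-7; μ^(3)=-13

((0, 3, 0); (3, 0, 0); (1, 1, 1))


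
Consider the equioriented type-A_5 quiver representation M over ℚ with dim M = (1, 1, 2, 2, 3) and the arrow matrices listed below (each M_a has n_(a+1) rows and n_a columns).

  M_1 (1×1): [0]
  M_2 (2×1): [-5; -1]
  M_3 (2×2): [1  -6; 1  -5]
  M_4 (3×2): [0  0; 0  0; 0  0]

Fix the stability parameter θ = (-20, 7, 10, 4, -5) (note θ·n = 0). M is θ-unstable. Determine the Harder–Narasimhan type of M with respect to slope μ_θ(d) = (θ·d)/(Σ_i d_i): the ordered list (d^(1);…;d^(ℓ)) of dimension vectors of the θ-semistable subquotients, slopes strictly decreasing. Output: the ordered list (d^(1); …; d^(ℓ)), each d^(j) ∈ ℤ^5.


Barcode: M ≅ I[1,1], I[2,4], I[3,4], I[5,5]^3. HN layers by μ_θ (3 steps, strictly decreasing):
  μ^(1)=7; μ^(2)=-5; μ^(3)=-20

((0, 1, 2, 2, 0); (0, 0, 0, 0, 3); (1, 0, 0, 0, 0))


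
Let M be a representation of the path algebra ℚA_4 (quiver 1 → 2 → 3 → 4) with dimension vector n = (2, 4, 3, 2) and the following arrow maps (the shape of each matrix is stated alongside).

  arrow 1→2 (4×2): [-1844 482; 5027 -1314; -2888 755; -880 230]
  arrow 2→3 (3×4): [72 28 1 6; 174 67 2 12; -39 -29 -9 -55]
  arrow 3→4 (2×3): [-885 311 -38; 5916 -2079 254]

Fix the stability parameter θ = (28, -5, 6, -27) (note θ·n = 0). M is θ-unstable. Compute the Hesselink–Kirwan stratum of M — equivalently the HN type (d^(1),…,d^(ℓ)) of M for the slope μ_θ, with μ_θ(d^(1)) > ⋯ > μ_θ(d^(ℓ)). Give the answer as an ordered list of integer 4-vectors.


Interval decomposition of M: I[1,4]^2, I[2,2], I[2,3].
HN type (ℓ=3): μ^(1)=6; μ^(2)=1/2; μ^(3)=-5

((0, 0, 1, 0); (2, 2, 2, 2); (0, 2, 0, 0))


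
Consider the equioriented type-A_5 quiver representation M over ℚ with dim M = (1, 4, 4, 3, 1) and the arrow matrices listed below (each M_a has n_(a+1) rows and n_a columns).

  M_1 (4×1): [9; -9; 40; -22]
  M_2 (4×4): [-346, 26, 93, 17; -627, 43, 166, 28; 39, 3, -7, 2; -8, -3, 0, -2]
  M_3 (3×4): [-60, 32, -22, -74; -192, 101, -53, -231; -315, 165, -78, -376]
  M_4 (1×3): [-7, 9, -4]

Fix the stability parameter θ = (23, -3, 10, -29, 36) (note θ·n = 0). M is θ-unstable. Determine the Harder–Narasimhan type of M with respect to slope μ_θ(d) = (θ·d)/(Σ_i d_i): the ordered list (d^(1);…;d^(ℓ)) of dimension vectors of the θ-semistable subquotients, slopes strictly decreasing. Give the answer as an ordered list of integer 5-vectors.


Via rank(M_{q-1}∘⋯∘M_p): M ≅ I[1,5], I[2,3], I[2,4]^2.
μ_θ-semistable layers: μ^(1)=36; μ^(2)=10; μ^(3)=1/4; μ^(4)=-3; μ^(5)=-22/3

((0, 0, 0, 0, 1); (0, 0, 1, 0, 0); (1, 1, 1, 1, 0); (0, 1, 0, 0, 0); (0, 2, 2, 2, 0))


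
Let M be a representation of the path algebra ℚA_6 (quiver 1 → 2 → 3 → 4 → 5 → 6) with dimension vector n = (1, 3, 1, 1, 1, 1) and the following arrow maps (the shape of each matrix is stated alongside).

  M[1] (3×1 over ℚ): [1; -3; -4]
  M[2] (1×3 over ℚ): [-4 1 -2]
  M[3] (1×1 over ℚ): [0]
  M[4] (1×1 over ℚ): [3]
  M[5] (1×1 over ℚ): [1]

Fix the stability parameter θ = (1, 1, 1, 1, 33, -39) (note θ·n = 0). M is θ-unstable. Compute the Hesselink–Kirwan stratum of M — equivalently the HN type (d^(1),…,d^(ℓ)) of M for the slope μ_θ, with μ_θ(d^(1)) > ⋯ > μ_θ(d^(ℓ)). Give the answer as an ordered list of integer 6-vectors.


Via rank(M_{q-1}∘⋯∘M_p): M ≅ I[1,3], I[2,2]^2, I[4,6].
μ_θ-semistable layers: μ^(1)=1; μ^(2)=-5/3

((1, 3, 1, 0, 0, 0); (0, 0, 0, 1, 1, 1))


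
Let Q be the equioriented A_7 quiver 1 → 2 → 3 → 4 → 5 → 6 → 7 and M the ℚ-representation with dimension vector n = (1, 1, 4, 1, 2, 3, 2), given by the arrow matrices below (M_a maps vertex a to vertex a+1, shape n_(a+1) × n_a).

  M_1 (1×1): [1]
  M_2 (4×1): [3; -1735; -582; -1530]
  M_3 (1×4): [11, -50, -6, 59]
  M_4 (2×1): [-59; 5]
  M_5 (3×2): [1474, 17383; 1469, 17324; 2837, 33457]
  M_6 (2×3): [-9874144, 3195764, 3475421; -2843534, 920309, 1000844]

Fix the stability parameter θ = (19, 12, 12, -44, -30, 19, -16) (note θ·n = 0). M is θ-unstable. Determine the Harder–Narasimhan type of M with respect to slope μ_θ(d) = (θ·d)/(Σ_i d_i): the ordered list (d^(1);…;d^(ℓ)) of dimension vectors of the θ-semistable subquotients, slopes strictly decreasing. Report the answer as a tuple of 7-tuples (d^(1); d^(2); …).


Barcode: M ≅ I[1,7], I[3,3]^3, I[5,7], I[6,6]. HN layers by μ_θ (5 steps, strictly decreasing):
  μ^(1)=19; μ^(2)=12; μ^(3)=3/2; μ^(4)=-31/5; μ^(5)=-30

((0, 0, 0, 0, 0, 1, 0); (0, 0, 3, 0, 0, 0, 0); (0, 0, 0, 0, 0, 2, 2); (1, 1, 1, 1, 1, 0, 0); (0, 0, 0, 0, 1, 0, 0))


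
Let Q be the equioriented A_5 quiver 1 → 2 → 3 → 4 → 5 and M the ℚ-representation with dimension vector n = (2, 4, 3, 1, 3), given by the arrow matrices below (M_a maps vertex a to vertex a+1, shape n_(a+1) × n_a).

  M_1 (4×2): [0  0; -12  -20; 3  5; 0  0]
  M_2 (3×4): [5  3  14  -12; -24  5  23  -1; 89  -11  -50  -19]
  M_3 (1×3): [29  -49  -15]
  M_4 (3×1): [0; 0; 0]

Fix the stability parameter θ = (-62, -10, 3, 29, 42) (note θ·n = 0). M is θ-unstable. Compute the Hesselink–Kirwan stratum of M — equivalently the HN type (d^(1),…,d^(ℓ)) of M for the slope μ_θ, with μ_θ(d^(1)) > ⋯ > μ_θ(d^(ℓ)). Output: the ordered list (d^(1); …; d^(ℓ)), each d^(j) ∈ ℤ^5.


Barcode: M ≅ I[1,1], I[1,4], I[2,2], I[2,3]^2, I[5,5]^3. HN layers by μ_θ (5 steps, strictly decreasing):
  μ^(1)=42; μ^(2)=29; μ^(3)=3; μ^(4)=-10; μ^(5)=-62

((0, 0, 0, 0, 3); (0, 0, 0, 1, 0); (0, 0, 3, 0, 0); (0, 4, 0, 0, 0); (2, 0, 0, 0, 0))


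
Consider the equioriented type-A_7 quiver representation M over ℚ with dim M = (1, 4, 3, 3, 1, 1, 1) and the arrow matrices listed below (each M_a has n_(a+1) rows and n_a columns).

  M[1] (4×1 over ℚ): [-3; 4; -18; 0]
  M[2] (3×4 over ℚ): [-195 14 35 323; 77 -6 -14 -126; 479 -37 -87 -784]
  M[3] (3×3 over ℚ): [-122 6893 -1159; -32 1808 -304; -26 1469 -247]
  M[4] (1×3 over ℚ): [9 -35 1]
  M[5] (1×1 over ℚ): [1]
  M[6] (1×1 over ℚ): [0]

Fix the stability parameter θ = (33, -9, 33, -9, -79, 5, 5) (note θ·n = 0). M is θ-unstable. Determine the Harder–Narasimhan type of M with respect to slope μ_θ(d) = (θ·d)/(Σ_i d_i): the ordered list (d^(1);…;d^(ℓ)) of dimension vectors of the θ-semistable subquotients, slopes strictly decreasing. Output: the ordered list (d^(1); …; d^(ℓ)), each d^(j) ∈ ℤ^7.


Barcode: M ≅ I[1,3], I[2,2], I[2,3], I[2,6], I[4,4]^2, I[7,7]. HN layers by μ_θ (5 steps, strictly decreasing):
  μ^(1)=33; μ^(2)=12; μ^(3)=5; μ^(4)=-9; μ^(5)=-16

((0, 0, 2, 0, 0, 0, 0); (1, 1, 0, 0, 0, 0, 0); (0, 0, 0, 0, 0, 1, 1); (0, 2, 0, 2, 0, 0, 0); (0, 1, 1, 1, 1, 0, 0))


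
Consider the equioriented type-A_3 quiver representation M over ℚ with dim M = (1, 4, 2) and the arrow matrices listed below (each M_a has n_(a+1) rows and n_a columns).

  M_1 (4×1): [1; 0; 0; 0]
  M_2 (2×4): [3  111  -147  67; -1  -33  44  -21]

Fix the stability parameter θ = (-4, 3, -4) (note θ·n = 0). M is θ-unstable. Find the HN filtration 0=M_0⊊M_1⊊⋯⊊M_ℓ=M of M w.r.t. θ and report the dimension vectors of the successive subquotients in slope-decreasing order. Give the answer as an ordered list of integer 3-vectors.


Interval decomposition of M: I[1,3], I[2,2]^2, I[2,3].
HN type (ℓ=3): μ^(1)=3; μ^(2)=-1/2; μ^(3)=-4

((0, 2, 0); (0, 2, 2); (1, 0, 0))


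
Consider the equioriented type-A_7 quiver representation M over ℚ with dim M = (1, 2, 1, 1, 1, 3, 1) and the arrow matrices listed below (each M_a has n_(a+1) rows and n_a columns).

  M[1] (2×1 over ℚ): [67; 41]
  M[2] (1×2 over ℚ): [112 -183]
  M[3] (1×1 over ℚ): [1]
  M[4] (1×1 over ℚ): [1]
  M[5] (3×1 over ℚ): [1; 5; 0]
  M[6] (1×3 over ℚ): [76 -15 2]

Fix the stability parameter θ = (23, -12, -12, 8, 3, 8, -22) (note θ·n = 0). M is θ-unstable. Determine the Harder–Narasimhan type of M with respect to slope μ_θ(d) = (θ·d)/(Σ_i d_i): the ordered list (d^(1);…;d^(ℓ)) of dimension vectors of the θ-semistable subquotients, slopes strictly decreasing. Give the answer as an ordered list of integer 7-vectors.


Interval decomposition of M: I[1,7], I[2,2], I[6,6]^2.
HN type (ℓ=3): μ^(1)=8; μ^(2)=-4/7; μ^(3)=-12

((0, 0, 0, 0, 0, 2, 0); (1, 1, 1, 1, 1, 1, 1); (0, 1, 0, 0, 0, 0, 0))


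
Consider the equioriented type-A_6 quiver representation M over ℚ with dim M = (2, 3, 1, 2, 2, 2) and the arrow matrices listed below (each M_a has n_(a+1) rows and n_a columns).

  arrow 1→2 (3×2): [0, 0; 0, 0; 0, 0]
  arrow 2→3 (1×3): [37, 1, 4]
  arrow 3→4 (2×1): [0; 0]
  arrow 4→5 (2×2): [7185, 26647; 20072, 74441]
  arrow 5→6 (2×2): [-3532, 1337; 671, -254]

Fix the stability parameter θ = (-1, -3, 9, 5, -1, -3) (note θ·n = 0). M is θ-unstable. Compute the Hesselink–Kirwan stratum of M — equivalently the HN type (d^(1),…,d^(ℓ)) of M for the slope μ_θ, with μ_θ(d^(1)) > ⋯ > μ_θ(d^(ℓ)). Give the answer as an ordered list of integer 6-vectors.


Barcode: M ≅ I[1,1]^2, I[2,2]^2, I[2,3], I[4,6]^2. HN layers by μ_θ (4 steps, strictly decreasing):
  μ^(1)=9; μ^(2)=1/3; μ^(3)=-1; μ^(4)=-3

((0, 0, 1, 0, 0, 0); (0, 0, 0, 2, 2, 2); (2, 0, 0, 0, 0, 0); (0, 3, 0, 0, 0, 0))


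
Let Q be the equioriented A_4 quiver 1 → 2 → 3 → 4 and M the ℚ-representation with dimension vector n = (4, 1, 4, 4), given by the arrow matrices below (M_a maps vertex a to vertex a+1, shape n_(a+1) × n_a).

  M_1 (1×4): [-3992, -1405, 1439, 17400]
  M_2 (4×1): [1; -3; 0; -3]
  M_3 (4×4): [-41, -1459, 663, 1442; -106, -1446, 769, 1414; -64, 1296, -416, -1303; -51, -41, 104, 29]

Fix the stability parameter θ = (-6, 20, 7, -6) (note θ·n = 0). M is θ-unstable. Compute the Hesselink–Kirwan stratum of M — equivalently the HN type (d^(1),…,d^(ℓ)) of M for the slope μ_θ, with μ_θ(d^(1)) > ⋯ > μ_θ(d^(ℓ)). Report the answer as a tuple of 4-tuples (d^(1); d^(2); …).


Via rank(M_{q-1}∘⋯∘M_p): M ≅ I[1,1]^3, I[1,4], I[3,3], I[3,4]^2, I[4,4].
μ_θ-semistable layers: μ^(1)=7; μ^(2)=1/2; μ^(3)=-6

((0, 1, 2, 1); (0, 0, 2, 2); (4, 0, 0, 1))


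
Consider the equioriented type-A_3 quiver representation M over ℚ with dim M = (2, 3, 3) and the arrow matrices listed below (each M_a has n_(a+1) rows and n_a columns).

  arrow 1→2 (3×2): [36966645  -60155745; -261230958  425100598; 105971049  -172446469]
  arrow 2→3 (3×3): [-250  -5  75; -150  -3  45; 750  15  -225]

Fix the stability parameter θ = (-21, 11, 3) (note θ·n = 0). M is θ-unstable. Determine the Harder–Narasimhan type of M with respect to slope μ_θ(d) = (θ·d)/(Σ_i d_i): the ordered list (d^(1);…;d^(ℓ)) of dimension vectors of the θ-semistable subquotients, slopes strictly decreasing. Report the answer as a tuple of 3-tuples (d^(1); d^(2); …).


Via rank(M_{q-1}∘⋯∘M_p): M ≅ I[1,1], I[1,3], I[2,2]^2, I[3,3]^2.
μ_θ-semistable layers: μ^(1)=11; μ^(2)=7; μ^(3)=3; μ^(4)=-21

((0, 2, 0); (0, 1, 1); (0, 0, 2); (2, 0, 0))


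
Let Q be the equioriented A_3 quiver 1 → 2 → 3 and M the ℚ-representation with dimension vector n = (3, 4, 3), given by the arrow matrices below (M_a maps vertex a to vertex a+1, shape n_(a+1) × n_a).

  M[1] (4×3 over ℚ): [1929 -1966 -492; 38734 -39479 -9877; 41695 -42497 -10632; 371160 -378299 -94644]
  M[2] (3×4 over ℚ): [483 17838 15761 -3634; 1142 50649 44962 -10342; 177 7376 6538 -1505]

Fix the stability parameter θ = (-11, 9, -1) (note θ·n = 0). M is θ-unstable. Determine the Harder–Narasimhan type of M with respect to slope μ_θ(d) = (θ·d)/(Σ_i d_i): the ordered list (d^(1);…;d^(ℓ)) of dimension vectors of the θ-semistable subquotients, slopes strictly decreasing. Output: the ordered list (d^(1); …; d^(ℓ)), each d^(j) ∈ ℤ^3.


Via rank(M_{q-1}∘⋯∘M_p): M ≅ I[1,3]^3, I[2,2].
μ_θ-semistable layers: μ^(1)=9; μ^(2)=4; μ^(3)=-11

((0, 1, 0); (0, 3, 3); (3, 0, 0))


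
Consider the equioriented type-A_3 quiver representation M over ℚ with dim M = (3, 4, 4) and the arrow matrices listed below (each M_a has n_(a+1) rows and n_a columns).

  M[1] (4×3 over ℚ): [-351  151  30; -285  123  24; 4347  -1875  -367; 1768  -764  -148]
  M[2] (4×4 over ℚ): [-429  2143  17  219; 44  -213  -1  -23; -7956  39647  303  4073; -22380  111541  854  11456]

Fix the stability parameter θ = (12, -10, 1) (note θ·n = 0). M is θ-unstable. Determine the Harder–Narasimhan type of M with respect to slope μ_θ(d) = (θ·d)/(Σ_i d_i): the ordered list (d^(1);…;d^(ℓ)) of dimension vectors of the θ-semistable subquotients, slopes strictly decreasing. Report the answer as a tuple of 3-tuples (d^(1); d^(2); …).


Barcode: M ≅ I[1,3]^3, I[2,3]. HN layers by μ_θ (2 steps, strictly decreasing):
  μ^(1)=1; μ^(2)=-10

((3, 3, 4); (0, 1, 0))


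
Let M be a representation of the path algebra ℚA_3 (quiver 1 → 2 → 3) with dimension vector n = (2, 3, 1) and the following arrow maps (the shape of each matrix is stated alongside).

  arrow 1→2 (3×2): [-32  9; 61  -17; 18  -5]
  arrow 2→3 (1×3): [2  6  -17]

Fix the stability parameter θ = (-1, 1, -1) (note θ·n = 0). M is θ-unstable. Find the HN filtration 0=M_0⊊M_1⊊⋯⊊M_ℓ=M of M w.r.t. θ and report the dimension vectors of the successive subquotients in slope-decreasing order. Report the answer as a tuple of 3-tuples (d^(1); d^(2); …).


Via rank(M_{q-1}∘⋯∘M_p): M ≅ I[1,2], I[1,3], I[2,2].
μ_θ-semistable layers: μ^(1)=1; μ^(2)=0; μ^(3)=-1

((0, 2, 0); (0, 1, 1); (2, 0, 0))


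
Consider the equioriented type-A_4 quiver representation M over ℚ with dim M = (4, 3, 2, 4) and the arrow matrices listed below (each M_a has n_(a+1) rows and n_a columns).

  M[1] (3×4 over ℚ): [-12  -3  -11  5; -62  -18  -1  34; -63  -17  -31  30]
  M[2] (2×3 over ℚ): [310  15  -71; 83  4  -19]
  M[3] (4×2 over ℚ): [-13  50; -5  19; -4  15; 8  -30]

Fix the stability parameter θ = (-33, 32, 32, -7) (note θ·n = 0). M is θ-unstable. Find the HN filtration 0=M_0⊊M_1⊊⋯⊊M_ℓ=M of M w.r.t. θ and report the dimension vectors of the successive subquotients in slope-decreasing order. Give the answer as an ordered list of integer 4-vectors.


Barcode: M ≅ I[1,1], I[1,2], I[1,4]^2, I[4,4]^2. HN layers by μ_θ (4 steps, strictly decreasing):
  μ^(1)=32; μ^(2)=19; μ^(3)=-7; μ^(4)=-33

((0, 1, 0, 0); (0, 2, 2, 2); (0, 0, 0, 2); (4, 0, 0, 0))


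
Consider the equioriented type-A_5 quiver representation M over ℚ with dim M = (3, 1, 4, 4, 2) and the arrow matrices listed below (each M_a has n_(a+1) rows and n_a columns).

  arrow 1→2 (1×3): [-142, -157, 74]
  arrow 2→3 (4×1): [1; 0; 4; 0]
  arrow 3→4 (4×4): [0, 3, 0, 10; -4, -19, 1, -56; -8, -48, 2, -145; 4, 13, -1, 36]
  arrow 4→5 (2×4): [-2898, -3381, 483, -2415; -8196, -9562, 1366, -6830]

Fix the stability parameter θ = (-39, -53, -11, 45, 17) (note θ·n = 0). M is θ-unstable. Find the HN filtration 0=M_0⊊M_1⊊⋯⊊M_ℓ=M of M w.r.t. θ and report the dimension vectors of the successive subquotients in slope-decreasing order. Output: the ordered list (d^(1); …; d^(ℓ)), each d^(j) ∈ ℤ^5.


Interval decomposition of M: I[1,1]^2, I[1,3], I[3,4]^2, I[3,5], I[4,4], I[5,5].
HN type (ℓ=6): μ^(1)=45; μ^(2)=31; μ^(3)=17; μ^(4)=-11; μ^(5)=-39; μ^(6)=-46

((0, 0, 0, 3, 0); (0, 0, 0, 1, 1); (0, 0, 0, 0, 1); (0, 0, 4, 0, 0); (2, 0, 0, 0, 0); (1, 1, 0, 0, 0))


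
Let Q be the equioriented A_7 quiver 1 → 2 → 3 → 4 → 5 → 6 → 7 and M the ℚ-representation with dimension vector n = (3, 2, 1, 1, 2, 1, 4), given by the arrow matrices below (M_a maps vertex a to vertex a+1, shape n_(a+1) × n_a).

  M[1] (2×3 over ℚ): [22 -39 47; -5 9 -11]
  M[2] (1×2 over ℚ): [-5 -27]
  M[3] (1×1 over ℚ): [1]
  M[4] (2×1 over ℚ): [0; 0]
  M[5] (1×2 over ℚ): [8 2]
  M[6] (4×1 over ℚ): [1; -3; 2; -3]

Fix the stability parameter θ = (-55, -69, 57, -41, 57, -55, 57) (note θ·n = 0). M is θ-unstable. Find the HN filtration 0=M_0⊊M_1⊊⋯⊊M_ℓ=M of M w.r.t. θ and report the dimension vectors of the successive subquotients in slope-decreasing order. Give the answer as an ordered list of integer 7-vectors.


Via rank(M_{q-1}∘⋯∘M_p): M ≅ I[1,1], I[1,2], I[1,4], I[5,5], I[5,7], I[7,7]^3.
μ_θ-semistable layers: μ^(1)=57; μ^(2)=8; μ^(3)=1; μ^(4)=-55; μ^(5)=-62

((0, 0, 0, 0, 1, 0, 4); (0, 0, 1, 1, 0, 0, 0); (0, 0, 0, 0, 1, 1, 0); (1, 0, 0, 0, 0, 0, 0); (2, 2, 0, 0, 0, 0, 0))


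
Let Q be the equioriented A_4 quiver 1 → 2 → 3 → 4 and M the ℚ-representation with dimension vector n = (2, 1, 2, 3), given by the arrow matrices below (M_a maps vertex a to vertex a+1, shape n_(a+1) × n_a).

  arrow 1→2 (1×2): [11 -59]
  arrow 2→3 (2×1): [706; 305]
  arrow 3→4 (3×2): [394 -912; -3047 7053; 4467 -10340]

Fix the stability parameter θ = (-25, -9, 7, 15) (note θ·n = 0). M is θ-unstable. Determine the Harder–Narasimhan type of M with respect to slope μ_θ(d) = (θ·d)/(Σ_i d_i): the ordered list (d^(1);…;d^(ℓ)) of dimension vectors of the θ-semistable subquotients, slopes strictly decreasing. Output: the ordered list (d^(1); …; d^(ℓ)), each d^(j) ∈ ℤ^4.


Via rank(M_{q-1}∘⋯∘M_p): M ≅ I[1,1], I[1,4], I[3,4], I[4,4].
μ_θ-semistable layers: μ^(1)=15; μ^(2)=7; μ^(3)=-9; μ^(4)=-25

((0, 0, 0, 3); (0, 0, 2, 0); (0, 1, 0, 0); (2, 0, 0, 0))


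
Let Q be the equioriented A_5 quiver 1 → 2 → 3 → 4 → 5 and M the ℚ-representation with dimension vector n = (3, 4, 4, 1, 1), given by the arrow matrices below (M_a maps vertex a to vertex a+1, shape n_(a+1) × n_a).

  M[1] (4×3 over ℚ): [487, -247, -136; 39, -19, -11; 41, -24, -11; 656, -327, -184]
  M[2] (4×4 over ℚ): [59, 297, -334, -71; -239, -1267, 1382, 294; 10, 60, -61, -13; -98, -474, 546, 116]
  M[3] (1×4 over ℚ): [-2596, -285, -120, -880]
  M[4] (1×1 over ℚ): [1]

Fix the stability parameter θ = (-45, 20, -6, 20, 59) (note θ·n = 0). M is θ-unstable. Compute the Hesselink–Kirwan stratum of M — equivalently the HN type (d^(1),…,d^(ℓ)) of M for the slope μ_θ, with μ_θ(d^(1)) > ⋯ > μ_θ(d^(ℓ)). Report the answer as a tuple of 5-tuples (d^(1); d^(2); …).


Barcode: M ≅ I[1,3]^2, I[1,5], I[2,2], I[3,3]. HN layers by μ_θ (5 steps, strictly decreasing):
  μ^(1)=59; μ^(2)=20; μ^(3)=7; μ^(4)=-6; μ^(5)=-45

((0, 0, 0, 0, 1); (0, 1, 0, 1, 0); (0, 3, 3, 0, 0); (0, 0, 1, 0, 0); (3, 0, 0, 0, 0))


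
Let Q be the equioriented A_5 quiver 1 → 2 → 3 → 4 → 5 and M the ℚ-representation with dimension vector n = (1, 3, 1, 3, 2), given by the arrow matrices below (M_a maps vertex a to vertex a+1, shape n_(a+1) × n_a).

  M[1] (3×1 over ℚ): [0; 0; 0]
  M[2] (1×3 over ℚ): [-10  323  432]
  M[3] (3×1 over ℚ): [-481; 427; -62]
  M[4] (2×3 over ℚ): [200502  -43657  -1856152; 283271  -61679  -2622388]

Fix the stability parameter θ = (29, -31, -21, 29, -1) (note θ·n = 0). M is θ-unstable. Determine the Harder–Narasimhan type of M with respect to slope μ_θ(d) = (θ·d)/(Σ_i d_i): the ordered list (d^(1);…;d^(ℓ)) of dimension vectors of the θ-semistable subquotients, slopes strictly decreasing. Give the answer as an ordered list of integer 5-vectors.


Interval decomposition of M: I[1,1], I[2,2]^2, I[2,5], I[4,4], I[4,5].
HN type (ℓ=4): μ^(1)=29; μ^(2)=14; μ^(3)=-21; μ^(4)=-31

((1, 0, 0, 1, 0); (0, 0, 0, 2, 2); (0, 0, 1, 0, 0); (0, 3, 0, 0, 0))


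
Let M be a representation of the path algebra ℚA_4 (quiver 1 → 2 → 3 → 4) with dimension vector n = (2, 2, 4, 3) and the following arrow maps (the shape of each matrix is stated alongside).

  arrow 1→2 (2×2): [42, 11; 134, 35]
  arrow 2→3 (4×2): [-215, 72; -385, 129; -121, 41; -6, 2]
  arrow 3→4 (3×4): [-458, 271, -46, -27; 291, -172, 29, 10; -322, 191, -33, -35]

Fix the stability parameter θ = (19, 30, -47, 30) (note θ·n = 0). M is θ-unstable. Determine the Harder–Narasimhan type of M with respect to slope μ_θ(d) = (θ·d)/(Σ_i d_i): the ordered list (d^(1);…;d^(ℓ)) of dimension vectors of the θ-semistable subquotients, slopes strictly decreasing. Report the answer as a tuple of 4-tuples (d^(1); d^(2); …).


Via rank(M_{q-1}∘⋯∘M_p): M ≅ I[1,4]^2, I[3,3], I[3,4].
μ_θ-semistable layers: μ^(1)=30; μ^(2)=2/3; μ^(3)=-47

((0, 0, 0, 3); (2, 2, 2, 0); (0, 0, 2, 0))


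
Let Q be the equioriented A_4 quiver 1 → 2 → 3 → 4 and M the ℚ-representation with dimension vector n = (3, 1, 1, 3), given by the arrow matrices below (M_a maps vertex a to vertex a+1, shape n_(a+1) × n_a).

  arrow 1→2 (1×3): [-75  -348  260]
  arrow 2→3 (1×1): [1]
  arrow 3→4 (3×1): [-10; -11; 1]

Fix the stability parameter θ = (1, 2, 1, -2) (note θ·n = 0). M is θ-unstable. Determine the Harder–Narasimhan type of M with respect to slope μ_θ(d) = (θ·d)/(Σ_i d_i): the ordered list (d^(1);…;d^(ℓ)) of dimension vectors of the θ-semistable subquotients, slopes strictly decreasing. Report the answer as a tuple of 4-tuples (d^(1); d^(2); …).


Interval decomposition of M: I[1,1]^2, I[1,4], I[4,4]^2.
HN type (ℓ=3): μ^(1)=1; μ^(2)=1/2; μ^(3)=-2

((2, 0, 0, 0); (1, 1, 1, 1); (0, 0, 0, 2))


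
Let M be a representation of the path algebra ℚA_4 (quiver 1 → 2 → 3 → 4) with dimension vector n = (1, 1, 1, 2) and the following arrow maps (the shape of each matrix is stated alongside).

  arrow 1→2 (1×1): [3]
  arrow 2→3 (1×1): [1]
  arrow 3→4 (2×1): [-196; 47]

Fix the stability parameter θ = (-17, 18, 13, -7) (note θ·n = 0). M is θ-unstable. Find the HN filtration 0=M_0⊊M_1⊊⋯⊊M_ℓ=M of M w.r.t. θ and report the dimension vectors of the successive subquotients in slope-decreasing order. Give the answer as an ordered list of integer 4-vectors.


Barcode: M ≅ I[1,4], I[4,4]. HN layers by μ_θ (3 steps, strictly decreasing):
  μ^(1)=8; μ^(2)=-7; μ^(3)=-17

((0, 1, 1, 1); (0, 0, 0, 1); (1, 0, 0, 0))
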